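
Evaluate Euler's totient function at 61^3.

223260

φ(61^3) = 61^2·(61−1) = 3721·60 = 223260.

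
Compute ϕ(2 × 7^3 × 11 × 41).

117600

φ(2) = 2 − 1 = 1.
φ(7^3) = 7^2·(7−1) = 49·6 = 294.
φ(11) = 11 − 1 = 10.
φ(41) = 41 − 1 = 40.
Multiply: 1 · 294 · 10 · 40 = 117600.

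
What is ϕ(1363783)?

First factor: 1363783 = 29 × 31 × 37 × 41.
φ(29) = 29 − 1 = 28.
φ(31) = 31 − 1 = 30.
φ(37) = 37 − 1 = 36.
φ(41) = 41 − 1 = 40.
φ(1363783) = 28 × 30 × 36 × 40 = 1209600.

1209600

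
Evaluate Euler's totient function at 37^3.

φ(50653) = 50653 · (1 − 1/37)
       = 50653 · 36/37 = 49284.

49284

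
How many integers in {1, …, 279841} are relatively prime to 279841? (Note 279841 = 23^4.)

267674

φ(279841) = 279841 · (1 − 1/23)
       = 279841 · 22/23 = 267674.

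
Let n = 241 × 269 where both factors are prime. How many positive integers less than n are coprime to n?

64320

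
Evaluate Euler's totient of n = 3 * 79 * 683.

106392

φ(3) = 3 − 1 = 2.
φ(79) = 79 − 1 = 78.
φ(683) = 683 − 1 = 682.
Since φ is multiplicative, φ(161871) = 2 · 78 · 682 = 106392.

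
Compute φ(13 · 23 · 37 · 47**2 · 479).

9821775744

φ(11705881993) = 11705881993 · (1 − 1/13) · (1 − 1/23) · (1 − 1/37) · (1 − 1/47) · (1 − 1/479)
       = 11705881993 · 208973952/249061319 = 9821775744.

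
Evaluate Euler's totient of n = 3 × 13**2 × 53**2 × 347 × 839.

249318166656

φ(3) = 3 − 1 = 2.
φ(13^2) = 13^1·(13−1) = 13·12 = 156.
φ(53^2) = 53^1·(53−1) = 53·52 = 2756.
φ(347) = 347 − 1 = 346.
φ(839) = 839 − 1 = 838.
Multiply: 2 · 156 · 2756 · 346 · 838 = 249318166656.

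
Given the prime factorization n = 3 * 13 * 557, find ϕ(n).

φ(3) = 3 − 1 = 2.
φ(13) = 13 − 1 = 12.
φ(557) = 557 − 1 = 556.
Multiply: 2 · 12 · 556 = 13344.

13344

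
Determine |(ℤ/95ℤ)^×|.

First factor: 95 = 5 × 19.
φ(95) = 95 · (1 − 1/5) · (1 − 1/19)
       = 95 · 72/95 = 72.

72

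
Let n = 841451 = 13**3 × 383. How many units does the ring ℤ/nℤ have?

774696

φ(841451) = 841451 · (1 − 1/13) · (1 − 1/383)
       = 841451 · 4584/4979 = 774696.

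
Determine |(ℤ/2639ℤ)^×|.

Factor 2639: 2639 = 7 · 13 · 29.
φ(2639) = 2639 · (1 − 1/7) · (1 − 1/13) · (1 − 1/29)
       = 2639 · 2016/2639 = 2016.

2016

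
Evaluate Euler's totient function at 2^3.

4

φ(8) = 8 · (1 − 1/2)
       = 8 · 1/2 = 4.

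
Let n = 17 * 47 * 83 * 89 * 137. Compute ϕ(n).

722292736

φ(17) = 17 − 1 = 16.
φ(47) = 47 − 1 = 46.
φ(83) = 83 − 1 = 82.
φ(89) = 89 − 1 = 88.
φ(137) = 137 − 1 = 136.
Since φ is multiplicative, φ(808603181) = 16 · 46 · 82 · 88 · 136 = 722292736.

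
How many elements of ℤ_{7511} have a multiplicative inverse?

6048

7511 = 7 · 29 · 37.
φ(7) = 7 − 1 = 6.
φ(29) = 29 − 1 = 28.
φ(37) = 37 − 1 = 36.
Since φ is multiplicative, φ(7511) = 6 · 28 · 36 = 6048.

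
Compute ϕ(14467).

12672

14467 = 17 · 23 · 37.
φ(17) = 17 − 1 = 16.
φ(23) = 23 − 1 = 22.
φ(37) = 37 − 1 = 36.
Since φ is multiplicative, φ(14467) = 16 · 22 · 36 = 12672.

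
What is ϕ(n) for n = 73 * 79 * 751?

4212000

φ(73) = 73 − 1 = 72.
φ(79) = 79 − 1 = 78.
φ(751) = 751 − 1 = 750.
Multiply: 72 · 78 · 750 = 4212000.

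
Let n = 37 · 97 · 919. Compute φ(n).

φ(37) = 37 − 1 = 36.
φ(97) = 97 − 1 = 96.
φ(919) = 919 − 1 = 918.
Multiply: 36 · 96 · 918 = 3172608.

3172608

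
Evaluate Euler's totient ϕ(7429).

6336

Factor 7429: 7429 = 17 · 19 · 23.
φ(17) = 17 − 1 = 16.
φ(19) = 19 − 1 = 18.
φ(23) = 23 − 1 = 22.
Since φ is multiplicative, φ(7429) = 16 · 18 · 22 = 6336.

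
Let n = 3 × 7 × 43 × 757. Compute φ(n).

381024

φ(3) = 3 − 1 = 2.
φ(7) = 7 − 1 = 6.
φ(43) = 43 − 1 = 42.
φ(757) = 757 − 1 = 756.
Multiply: 2 · 6 · 42 · 756 = 381024.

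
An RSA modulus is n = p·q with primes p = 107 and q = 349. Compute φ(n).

36888

φ(n) = (p − 1)(q − 1) = (107−1)(349−1) = 106·348 = 36888.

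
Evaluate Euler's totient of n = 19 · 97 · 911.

1572480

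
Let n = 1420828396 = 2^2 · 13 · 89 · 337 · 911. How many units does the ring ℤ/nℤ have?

645765120

φ(2^2) = 2^2 − 2^1 = 4 − 2 = 2.
φ(13) = 13 − 1 = 12.
φ(89) = 89 − 1 = 88.
φ(337) = 337 − 1 = 336.
φ(911) = 911 − 1 = 910.
Since φ is multiplicative, φ(1420828396) = 2 · 12 · 88 · 336 · 910 = 645765120.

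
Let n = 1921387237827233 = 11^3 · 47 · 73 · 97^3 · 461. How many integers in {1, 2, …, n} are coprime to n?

1665130330828800

φ(11^3) = 11^3 − 11^2 = 1331 − 121 = 1210.
φ(47) = 47 − 1 = 46.
φ(73) = 73 − 1 = 72.
φ(97^3) = 97^3 − 97^2 = 912673 − 9409 = 903264.
φ(461) = 461 − 1 = 460.
φ(1921387237827233) = 1210 × 46 × 72 × 903264 × 460 = 1665130330828800.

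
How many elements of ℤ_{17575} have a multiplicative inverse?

First factor: 17575 = 5^2 * 19 * 37.
φ(5^2) = 5^2 − 5^1 = 25 − 5 = 20.
φ(19) = 19 − 1 = 18.
φ(37) = 37 − 1 = 36.
Multiply: 20 · 18 · 36 = 12960.

12960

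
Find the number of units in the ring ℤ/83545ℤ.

50400

Prime factorization: 83545 = 5 · 7**2 · 11 · 31.
φ(5) = 5 − 1 = 4.
φ(7^2) = 7^2 − 7^1 = 49 − 7 = 42.
φ(11) = 11 − 1 = 10.
φ(31) = 31 − 1 = 30.
Multiply: 4 · 42 · 10 · 30 = 50400.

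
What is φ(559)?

504

Prime factorization: 559 = 13 · 43.
φ(13) = 13 − 1 = 12.
φ(43) = 43 − 1 = 42.
Since φ is multiplicative, φ(559) = 12 · 42 = 504.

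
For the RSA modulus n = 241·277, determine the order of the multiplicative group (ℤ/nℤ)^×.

66240

φ(n) = (p − 1)(q − 1) = (241−1)(277−1) = 240·276 = 66240.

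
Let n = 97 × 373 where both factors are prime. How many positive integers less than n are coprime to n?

35712

φ(97) = 97 − 1 = 96.
φ(373) = 373 − 1 = 372.
Since φ is multiplicative, φ(36181) = 96 · 372 = 35712.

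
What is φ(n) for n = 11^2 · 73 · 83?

φ(733139) = 733139 · (1 − 1/11) · (1 − 1/73) · (1 − 1/83)
       = 733139 · 59040/66649 = 649440.

649440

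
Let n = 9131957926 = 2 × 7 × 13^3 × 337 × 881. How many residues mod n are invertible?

3597834240

φ(2) = 2 − 1 = 1.
φ(7) = 7 − 1 = 6.
φ(13^3) = 13^3 − 13^2 = 2197 − 169 = 2028.
φ(337) = 337 − 1 = 336.
φ(881) = 881 − 1 = 880.
φ(9131957926) = 1 × 6 × 2028 × 336 × 880 = 3597834240.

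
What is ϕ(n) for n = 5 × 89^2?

31328

φ(5) = 5 − 1 = 4.
φ(89^2) = 89^2 − 89^1 = 7921 − 89 = 7832.
φ(39605) = 4 × 7832 = 31328.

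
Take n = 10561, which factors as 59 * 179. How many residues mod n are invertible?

φ(59) = 59 − 1 = 58.
φ(179) = 179 − 1 = 178.
φ(10561) = 58 × 178 = 10324.

10324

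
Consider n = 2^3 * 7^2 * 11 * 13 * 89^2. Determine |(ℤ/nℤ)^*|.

157893120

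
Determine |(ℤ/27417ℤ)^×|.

Prime factorization: 27417 = 3 · 13 · 19 · 37.
φ(27417) = 27417 · (1 − 1/3) · (1 − 1/13) · (1 − 1/19) · (1 − 1/37)
       = 27417 · 15552/27417 = 15552.

15552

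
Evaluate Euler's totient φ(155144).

67200

Prime factorization: 155144 = 2^3 * 11 * 41 * 43.
φ(2^3) = 2^3 − 2^2 = 8 − 4 = 4.
φ(11) = 11 − 1 = 10.
φ(41) = 41 − 1 = 40.
φ(43) = 43 − 1 = 42.
φ(155144) = 4 × 10 × 40 × 42 = 67200.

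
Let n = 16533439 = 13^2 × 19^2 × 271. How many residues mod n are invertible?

φ(16533439) = 16533439 · (1 − 1/13) · (1 − 1/19) · (1 − 1/271)
       = 16533439 · 58320/66937 = 14405040.

14405040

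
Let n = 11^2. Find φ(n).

110

φ(11^2) = 11^1·(11−1) = 11·10 = 110.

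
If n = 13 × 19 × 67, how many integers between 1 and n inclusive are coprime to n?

14256

φ(13) = 13 − 1 = 12.
φ(19) = 19 − 1 = 18.
φ(67) = 67 − 1 = 66.
Multiply: 12 · 18 · 66 = 14256.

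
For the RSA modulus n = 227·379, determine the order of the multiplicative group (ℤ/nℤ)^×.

85428

φ(227) = 227 − 1 = 226.
φ(379) = 379 − 1 = 378.
Since φ is multiplicative, φ(86033) = 226 · 378 = 85428.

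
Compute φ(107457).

Factor 107457: 107457 = 3 × 7^2 × 17 × 43.
φ(107457) = 107457 · (1 − 1/3) · (1 − 1/7) · (1 − 1/17) · (1 − 1/43)
       = 107457 · 8064/15351 = 56448.

56448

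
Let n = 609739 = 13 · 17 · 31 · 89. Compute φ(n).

506880

φ(13) = 13 − 1 = 12.
φ(17) = 17 − 1 = 16.
φ(31) = 31 − 1 = 30.
φ(89) = 89 − 1 = 88.
φ(609739) = 12 × 16 × 30 × 88 = 506880.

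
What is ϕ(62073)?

Prime factorization: 62073 = 3^3 · 11^2 · 19.
φ(62073) = 62073 · (1 − 1/3) · (1 − 1/11) · (1 − 1/19)
       = 62073 · 360/627 = 35640.

35640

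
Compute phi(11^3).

1210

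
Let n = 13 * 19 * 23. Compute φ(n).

4752

φ(13) = 13 − 1 = 12.
φ(19) = 19 − 1 = 18.
φ(23) = 23 − 1 = 22.
φ(5681) = 12 × 18 × 22 = 4752.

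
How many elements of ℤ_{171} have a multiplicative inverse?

Prime factorization: 171 = 3^2 · 19.
φ(171) = 171 · (1 − 1/3) · (1 − 1/19)
       = 171 · 36/57 = 108.

108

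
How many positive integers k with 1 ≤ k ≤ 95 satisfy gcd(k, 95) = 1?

72

95 = 5 * 19.
φ(95) = 95 · (1 − 1/5) · (1 − 1/19)
       = 95 · 72/95 = 72.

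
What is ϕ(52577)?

42336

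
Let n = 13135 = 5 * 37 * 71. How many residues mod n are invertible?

φ(5) = 5 − 1 = 4.
φ(37) = 37 − 1 = 36.
φ(71) = 71 − 1 = 70.
φ(13135) = 4 × 36 × 70 = 10080.

10080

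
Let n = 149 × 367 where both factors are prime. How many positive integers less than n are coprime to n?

54168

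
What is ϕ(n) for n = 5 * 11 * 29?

1120

φ(1595) = 1595 · (1 − 1/5) · (1 − 1/11) · (1 − 1/29)
       = 1595 · 1120/1595 = 1120.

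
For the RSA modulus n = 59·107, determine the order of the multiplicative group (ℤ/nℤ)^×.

φ(pq) = (p−1)(q−1) = 58 · 106 = 6148.

6148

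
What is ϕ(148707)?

Factor 148707: 148707 = 3**2 * 13 * 31 * 41.
φ(3^2) = 3^1·(3−1) = 3·2 = 6.
φ(13) = 13 − 1 = 12.
φ(31) = 31 − 1 = 30.
φ(41) = 41 − 1 = 40.
Multiply: 6 · 12 · 30 · 40 = 86400.

86400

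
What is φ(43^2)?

1806

φ(43^2) = 43^2 − 43^1 = 1849 − 43 = 1806.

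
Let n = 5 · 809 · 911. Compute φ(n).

φ(5) = 5 − 1 = 4.
φ(809) = 809 − 1 = 808.
φ(911) = 911 − 1 = 910.
Multiply: 4 · 808 · 910 = 2941120.

2941120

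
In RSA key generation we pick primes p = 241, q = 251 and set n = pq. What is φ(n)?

60000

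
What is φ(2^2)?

2

φ(4) = 4 · (1 − 1/2)
       = 4 · 1/2 = 2.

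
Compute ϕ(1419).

1419 = 3 * 11 * 43.
φ(3) = 3 − 1 = 2.
φ(11) = 11 − 1 = 10.
φ(43) = 43 − 1 = 42.
φ(1419) = 2 × 10 × 42 = 840.

840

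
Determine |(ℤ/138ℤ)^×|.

44

First factor: 138 = 2 · 3 · 23.
φ(138) = 138 · (1 − 1/2) · (1 − 1/3) · (1 − 1/23)
       = 138 · 44/138 = 44.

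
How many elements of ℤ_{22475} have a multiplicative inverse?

22475 = 5^2 × 29 × 31.
φ(5^2) = 5^1·(5−1) = 5·4 = 20.
φ(29) = 29 − 1 = 28.
φ(31) = 31 − 1 = 30.
φ(22475) = 20 × 28 × 30 = 16800.

16800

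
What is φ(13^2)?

φ(169) = 169 · (1 − 1/13)
       = 169 · 12/13 = 156.

156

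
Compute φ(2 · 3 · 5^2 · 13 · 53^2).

1322880

φ(2) = 2 − 1 = 1.
φ(3) = 3 − 1 = 2.
φ(5^2) = 5^2 − 5^1 = 25 − 5 = 20.
φ(13) = 13 − 1 = 12.
φ(53^2) = 53^2 − 53^1 = 2809 − 53 = 2756.
φ(5477550) = 1 × 2 × 20 × 12 × 2756 = 1322880.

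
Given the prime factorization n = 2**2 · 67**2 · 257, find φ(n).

φ(2^2) = 2^1·(2−1) = 2·1 = 2.
φ(67^2) = 67^1·(67−1) = 67·66 = 4422.
φ(257) = 257 − 1 = 256.
Since φ is multiplicative, φ(4614692) = 2 · 4422 · 256 = 2264064.

2264064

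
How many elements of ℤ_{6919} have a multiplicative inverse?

First factor: 6919 = 11 × 17 × 37.
φ(11) = 11 − 1 = 10.
φ(17) = 17 − 1 = 16.
φ(37) = 37 − 1 = 36.
Since φ is multiplicative, φ(6919) = 10 · 16 · 36 = 5760.

5760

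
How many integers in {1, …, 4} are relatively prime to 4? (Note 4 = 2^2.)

φ(2^2) = 2^2 − 2^1 = 4 − 2 = 2.

2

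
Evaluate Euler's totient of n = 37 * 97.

φ(3589) = 3589 · (1 − 1/37) · (1 − 1/97)
       = 3589 · 3456/3589 = 3456.

3456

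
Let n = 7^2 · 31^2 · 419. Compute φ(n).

16327080

φ(19730291) = 19730291 · (1 − 1/7) · (1 − 1/31) · (1 − 1/419)
       = 19730291 · 75240/90923 = 16327080.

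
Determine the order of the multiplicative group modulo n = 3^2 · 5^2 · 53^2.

330720

φ(632025) = 632025 · (1 − 1/3) · (1 − 1/5) · (1 − 1/53)
       = 632025 · 416/795 = 330720.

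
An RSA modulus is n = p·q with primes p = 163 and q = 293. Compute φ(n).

47304

φ(47759) = 47759 · (1 − 1/163) · (1 − 1/293)
       = 47759 · 47304/47759 = 47304.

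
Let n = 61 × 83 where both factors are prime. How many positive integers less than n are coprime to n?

4920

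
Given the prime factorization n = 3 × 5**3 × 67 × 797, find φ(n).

10507200

φ(20024625) = 20024625 · (1 − 1/3) · (1 − 1/5) · (1 − 1/67) · (1 − 1/797)
       = 20024625 · 420288/800985 = 10507200.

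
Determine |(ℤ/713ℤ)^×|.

First factor: 713 = 23 · 31.
φ(23) = 23 − 1 = 22.
φ(31) = 31 − 1 = 30.
Multiply: 22 · 30 = 660.

660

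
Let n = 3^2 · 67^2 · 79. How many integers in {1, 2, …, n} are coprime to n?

φ(3^2) = 3^2 − 3^1 = 9 − 3 = 6.
φ(67^2) = 67^1·(67−1) = 67·66 = 4422.
φ(79) = 79 − 1 = 78.
φ(3191679) = 6 × 4422 × 78 = 2069496.

2069496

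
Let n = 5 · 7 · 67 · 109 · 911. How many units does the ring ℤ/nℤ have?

155675520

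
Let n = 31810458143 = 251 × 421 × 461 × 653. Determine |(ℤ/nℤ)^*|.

31491600000

φ(31810458143) = 31810458143 · (1 − 1/251) · (1 − 1/421) · (1 − 1/461) · (1 − 1/653)
       = 31810458143 · 31491600000/31810458143 = 31491600000.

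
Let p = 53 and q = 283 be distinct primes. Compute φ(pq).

φ(pq) = (p−1)(q−1) = 52 · 282 = 14664.

14664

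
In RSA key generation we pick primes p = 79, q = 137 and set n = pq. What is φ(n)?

10608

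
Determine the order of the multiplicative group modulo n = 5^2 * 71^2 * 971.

96418000

φ(5^2) = 5^1·(5−1) = 5·4 = 20.
φ(71^2) = 71^2 − 71^1 = 5041 − 71 = 4970.
φ(971) = 971 − 1 = 970.
Since φ is multiplicative, φ(122370275) = 20 · 4970 · 970 = 96418000.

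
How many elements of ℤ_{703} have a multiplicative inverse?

Prime factorization: 703 = 19 · 37.
φ(19) = 19 − 1 = 18.
φ(37) = 37 − 1 = 36.
Since φ is multiplicative, φ(703) = 18 · 36 = 648.

648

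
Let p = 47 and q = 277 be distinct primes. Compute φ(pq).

12696

φ(13019) = 13019 · (1 − 1/47) · (1 − 1/277)
       = 13019 · 12696/13019 = 12696.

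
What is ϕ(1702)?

792

First factor: 1702 = 2 × 23 × 37.
φ(2) = 2 − 1 = 1.
φ(23) = 23 − 1 = 22.
φ(37) = 37 − 1 = 36.
Multiply: 1 · 22 · 36 = 792.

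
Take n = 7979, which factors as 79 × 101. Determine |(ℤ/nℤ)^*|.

7800

φ(79) = 79 − 1 = 78.
φ(101) = 101 − 1 = 100.
φ(7979) = 78 × 100 = 7800.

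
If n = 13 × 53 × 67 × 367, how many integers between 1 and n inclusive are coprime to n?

15073344

φ(16941821) = 16941821 · (1 − 1/13) · (1 − 1/53) · (1 − 1/67) · (1 − 1/367)
       = 16941821 · 15073344/16941821 = 15073344.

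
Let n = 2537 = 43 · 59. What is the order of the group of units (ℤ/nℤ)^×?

2436

φ(2537) = 2537 · (1 − 1/43) · (1 − 1/59)
       = 2537 · 2436/2537 = 2436.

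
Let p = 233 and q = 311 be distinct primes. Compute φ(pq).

71920

φ(pq) = (p−1)(q−1) = 232 · 310 = 71920.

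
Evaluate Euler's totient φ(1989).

First factor: 1989 = 3^2 · 13 · 17.
φ(1989) = 1989 · (1 − 1/3) · (1 − 1/13) · (1 − 1/17)
       = 1989 · 384/663 = 1152.

1152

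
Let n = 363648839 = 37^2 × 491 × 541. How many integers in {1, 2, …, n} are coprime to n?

φ(37^2) = 37^1·(37−1) = 37·36 = 1332.
φ(491) = 491 − 1 = 490.
φ(541) = 541 − 1 = 540.
Since φ is multiplicative, φ(363648839) = 1332 · 490 · 540 = 352447200.

352447200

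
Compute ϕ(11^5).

φ(11^5) = 11^5 − 11^4 = 161051 − 14641 = 146410.

146410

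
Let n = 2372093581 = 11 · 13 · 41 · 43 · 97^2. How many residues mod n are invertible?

φ(2372093581) = 2372093581 · (1 − 1/11) · (1 − 1/13) · (1 − 1/41) · (1 − 1/43) · (1 − 1/97)
       = 2372093581 · 19353600/24454573 = 1877299200.

1877299200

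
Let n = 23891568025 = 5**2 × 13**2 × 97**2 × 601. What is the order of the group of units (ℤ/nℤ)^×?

17432064000

φ(23891568025) = 23891568025 · (1 − 1/5) · (1 − 1/13) · (1 − 1/97) · (1 − 1/601)
       = 23891568025 · 2764800/3789305 = 17432064000.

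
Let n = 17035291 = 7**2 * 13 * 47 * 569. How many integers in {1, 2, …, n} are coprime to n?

13168512

φ(7^2) = 7^1·(7−1) = 7·6 = 42.
φ(13) = 13 − 1 = 12.
φ(47) = 47 − 1 = 46.
φ(569) = 569 − 1 = 568.
Since φ is multiplicative, φ(17035291) = 42 · 12 · 46 · 568 = 13168512.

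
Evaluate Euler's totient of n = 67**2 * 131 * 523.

φ(307554857) = 307554857 · (1 − 1/67) · (1 − 1/131) · (1 − 1/523)
       = 307554857 · 4478760/4590371 = 300076920.

300076920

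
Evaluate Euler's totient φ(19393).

Prime factorization: 19393 = 11 · 41 · 43.
φ(11) = 11 − 1 = 10.
φ(41) = 41 − 1 = 40.
φ(43) = 43 − 1 = 42.
Since φ is multiplicative, φ(19393) = 10 · 40 · 42 = 16800.

16800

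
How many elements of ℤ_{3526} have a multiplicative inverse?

1680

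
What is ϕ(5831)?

4704

5831 = 7^3 × 17.
φ(5831) = 5831 · (1 − 1/7) · (1 − 1/17)
       = 5831 · 96/119 = 4704.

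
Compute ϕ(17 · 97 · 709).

1087488

φ(1169141) = 1169141 · (1 − 1/17) · (1 − 1/97) · (1 − 1/709)
       = 1169141 · 1087488/1169141 = 1087488.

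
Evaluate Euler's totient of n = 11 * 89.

φ(979) = 979 · (1 − 1/11) · (1 − 1/89)
       = 979 · 880/979 = 880.

880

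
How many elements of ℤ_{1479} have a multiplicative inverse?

First factor: 1479 = 3 · 17 · 29.
φ(3) = 3 − 1 = 2.
φ(17) = 17 − 1 = 16.
φ(29) = 29 − 1 = 28.
Multiply: 2 · 16 · 28 = 896.

896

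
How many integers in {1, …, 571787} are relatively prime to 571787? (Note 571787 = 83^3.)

564898

φ(83^3) = 83^2·(83−1) = 6889·82 = 564898.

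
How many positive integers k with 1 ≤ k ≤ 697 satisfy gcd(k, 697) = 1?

640

Factor 697: 697 = 17 × 41.
φ(17) = 17 − 1 = 16.
φ(41) = 41 − 1 = 40.
Multiply: 16 · 40 = 640.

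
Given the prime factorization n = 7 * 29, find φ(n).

φ(203) = 203 · (1 − 1/7) · (1 − 1/29)
       = 203 · 168/203 = 168.

168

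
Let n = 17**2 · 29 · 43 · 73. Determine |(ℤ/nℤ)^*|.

23030784

φ(26307959) = 26307959 · (1 − 1/17) · (1 − 1/29) · (1 − 1/43) · (1 − 1/73)
       = 26307959 · 1354752/1547527 = 23030784.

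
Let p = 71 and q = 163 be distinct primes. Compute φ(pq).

φ(11573) = 11573 · (1 − 1/71) · (1 − 1/163)
       = 11573 · 11340/11573 = 11340.

11340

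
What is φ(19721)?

17280

19721 = 13 · 37 · 41.
φ(13) = 13 − 1 = 12.
φ(37) = 37 − 1 = 36.
φ(41) = 41 − 1 = 40.
Since φ is multiplicative, φ(19721) = 12 · 36 · 40 = 17280.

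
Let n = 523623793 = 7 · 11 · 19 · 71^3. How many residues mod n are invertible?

381099600

φ(7) = 7 − 1 = 6.
φ(11) = 11 − 1 = 10.
φ(19) = 19 − 1 = 18.
φ(71^3) = 71^2·(71−1) = 5041·70 = 352870.
φ(523623793) = 6 × 10 × 18 × 352870 = 381099600.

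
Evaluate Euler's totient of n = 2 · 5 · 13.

φ(2) = 2 − 1 = 1.
φ(5) = 5 − 1 = 4.
φ(13) = 13 − 1 = 12.
Multiply: 1 · 4 · 12 = 48.

48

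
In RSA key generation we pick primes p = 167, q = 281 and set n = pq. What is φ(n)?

46480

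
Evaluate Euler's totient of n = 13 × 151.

1800

φ(13) = 13 − 1 = 12.
φ(151) = 151 − 1 = 150.
Since φ is multiplicative, φ(1963) = 12 · 150 = 1800.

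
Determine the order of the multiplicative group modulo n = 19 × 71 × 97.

φ(130853) = 130853 · (1 − 1/19) · (1 − 1/71) · (1 − 1/97)
       = 130853 · 120960/130853 = 120960.

120960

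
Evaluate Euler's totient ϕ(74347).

54432

74347 = 7 × 13 × 19 × 43.
φ(74347) = 74347 · (1 − 1/7) · (1 − 1/13) · (1 − 1/19) · (1 − 1/43)
       = 74347 · 54432/74347 = 54432.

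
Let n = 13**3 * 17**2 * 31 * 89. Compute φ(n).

1456266240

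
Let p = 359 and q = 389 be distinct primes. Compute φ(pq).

φ(359) = 359 − 1 = 358.
φ(389) = 389 − 1 = 388.
φ(139651) = 358 × 388 = 138904.

138904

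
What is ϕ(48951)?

27216

Prime factorization: 48951 = 3^3 × 7^2 × 37.
φ(3^3) = 3^2·(3−1) = 9·2 = 18.
φ(7^2) = 7^2 − 7^1 = 49 − 7 = 42.
φ(37) = 37 − 1 = 36.
Since φ is multiplicative, φ(48951) = 18 · 42 · 36 = 27216.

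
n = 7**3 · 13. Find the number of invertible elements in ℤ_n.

3528

φ(4459) = 4459 · (1 − 1/7) · (1 − 1/13)
       = 4459 · 72/91 = 3528.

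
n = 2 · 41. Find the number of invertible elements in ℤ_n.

40

φ(82) = 82 · (1 − 1/2) · (1 − 1/41)
       = 82 · 40/82 = 40.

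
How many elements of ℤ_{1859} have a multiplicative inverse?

1560

1859 = 11 · 13**2.
φ(11) = 11 − 1 = 10.
φ(13^2) = 13^1·(13−1) = 13·12 = 156.
Multiply: 10 · 156 = 1560.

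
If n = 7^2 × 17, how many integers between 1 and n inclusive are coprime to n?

672

φ(833) = 833 · (1 − 1/7) · (1 − 1/17)
       = 833 · 96/119 = 672.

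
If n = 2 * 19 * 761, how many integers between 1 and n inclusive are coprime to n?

φ(2) = 2 − 1 = 1.
φ(19) = 19 − 1 = 18.
φ(761) = 761 − 1 = 760.
Since φ is multiplicative, φ(28918) = 1 · 18 · 760 = 13680.

13680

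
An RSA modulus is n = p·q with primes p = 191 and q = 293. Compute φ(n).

φ(55963) = 55963 · (1 − 1/191) · (1 − 1/293)
       = 55963 · 55480/55963 = 55480.

55480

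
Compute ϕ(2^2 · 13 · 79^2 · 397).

φ(128839204) = 128839204 · (1 − 1/2) · (1 − 1/13) · (1 − 1/79) · (1 − 1/397)
       = 128839204 · 370656/815438 = 58563648.

58563648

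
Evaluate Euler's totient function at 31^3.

φ(29791) = 29791 · (1 − 1/31)
       = 29791 · 30/31 = 28830.

28830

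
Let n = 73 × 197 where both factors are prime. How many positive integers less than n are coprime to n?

14112

φ(73) = 73 − 1 = 72.
φ(197) = 197 − 1 = 196.
Since φ is multiplicative, φ(14381) = 72 · 196 = 14112.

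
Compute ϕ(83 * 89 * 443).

3189472

φ(83) = 83 − 1 = 82.
φ(89) = 89 − 1 = 88.
φ(443) = 443 − 1 = 442.
Since φ is multiplicative, φ(3272441) = 82 · 88 · 442 = 3189472.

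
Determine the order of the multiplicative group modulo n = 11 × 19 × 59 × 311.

3236400

φ(3834941) = 3834941 · (1 − 1/11) · (1 − 1/19) · (1 − 1/59) · (1 − 1/311)
       = 3834941 · 3236400/3834941 = 3236400.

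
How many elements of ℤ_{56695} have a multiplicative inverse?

39424

Prime factorization: 56695 = 5 · 17 · 23 · 29.
φ(5) = 5 − 1 = 4.
φ(17) = 17 − 1 = 16.
φ(23) = 23 − 1 = 22.
φ(29) = 29 − 1 = 28.
φ(56695) = 4 × 16 × 22 × 28 = 39424.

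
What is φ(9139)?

7776

9139 = 13 · 19 · 37.
φ(13) = 13 − 1 = 12.
φ(19) = 19 − 1 = 18.
φ(37) = 37 − 1 = 36.
Since φ is multiplicative, φ(9139) = 12 · 18 · 36 = 7776.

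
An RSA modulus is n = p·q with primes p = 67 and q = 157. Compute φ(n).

10296

φ(10519) = 10519 · (1 − 1/67) · (1 − 1/157)
       = 10519 · 10296/10519 = 10296.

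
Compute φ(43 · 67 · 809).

2239776

φ(43) = 43 − 1 = 42.
φ(67) = 67 − 1 = 66.
φ(809) = 809 − 1 = 808.
Multiply: 42 · 66 · 808 = 2239776.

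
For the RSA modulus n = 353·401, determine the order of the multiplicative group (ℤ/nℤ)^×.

140800

φ(pq) = (p−1)(q−1) = 352 · 400 = 140800.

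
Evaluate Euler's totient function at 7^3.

294

φ(7^3) = 7^2·(7−1) = 49·6 = 294.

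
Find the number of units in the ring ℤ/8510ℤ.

3168

Factor 8510: 8510 = 2 * 5 * 23 * 37.
φ(8510) = 8510 · (1 − 1/2) · (1 − 1/5) · (1 − 1/23) · (1 − 1/37)
       = 8510 · 3168/8510 = 3168.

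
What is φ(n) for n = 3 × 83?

φ(249) = 249 · (1 − 1/3) · (1 − 1/83)
       = 249 · 164/249 = 164.

164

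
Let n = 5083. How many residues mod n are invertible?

4224

First factor: 5083 = 13 × 17 × 23.
φ(5083) = 5083 · (1 − 1/13) · (1 − 1/17) · (1 − 1/23)
       = 5083 · 4224/5083 = 4224.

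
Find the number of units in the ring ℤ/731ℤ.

672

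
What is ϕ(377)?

Factor 377: 377 = 13 · 29.
φ(13) = 13 − 1 = 12.
φ(29) = 29 − 1 = 28.
Since φ is multiplicative, φ(377) = 12 · 28 = 336.

336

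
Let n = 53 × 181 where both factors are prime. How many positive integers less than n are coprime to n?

9360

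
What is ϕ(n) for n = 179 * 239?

φ(179) = 179 − 1 = 178.
φ(239) = 239 − 1 = 238.
Multiply: 178 · 238 = 42364.

42364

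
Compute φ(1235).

864

Factor 1235: 1235 = 5 · 13 · 19.
φ(5) = 5 − 1 = 4.
φ(13) = 13 − 1 = 12.
φ(19) = 19 − 1 = 18.
Multiply: 4 · 12 · 18 = 864.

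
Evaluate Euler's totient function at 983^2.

965306

φ(966289) = 966289 · (1 − 1/983)
       = 966289 · 982/983 = 965306.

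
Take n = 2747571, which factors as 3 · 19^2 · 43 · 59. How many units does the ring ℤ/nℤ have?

1666224

φ(3) = 3 − 1 = 2.
φ(19^2) = 19^1·(19−1) = 19·18 = 342.
φ(43) = 43 − 1 = 42.
φ(59) = 59 − 1 = 58.
Multiply: 2 · 342 · 42 · 58 = 1666224.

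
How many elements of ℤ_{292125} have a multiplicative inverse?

144000

Prime factorization: 292125 = 3 × 5^3 × 19 × 41.
φ(3) = 3 − 1 = 2.
φ(5^3) = 5^3 − 5^2 = 125 − 25 = 100.
φ(19) = 19 − 1 = 18.
φ(41) = 41 − 1 = 40.
Since φ is multiplicative, φ(292125) = 2 · 100 · 18 · 40 = 144000.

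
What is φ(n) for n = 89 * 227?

φ(20203) = 20203 · (1 − 1/89) · (1 − 1/227)
       = 20203 · 19888/20203 = 19888.

19888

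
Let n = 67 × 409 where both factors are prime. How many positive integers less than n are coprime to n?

26928

φ(27403) = 27403 · (1 − 1/67) · (1 − 1/409)
       = 27403 · 26928/27403 = 26928.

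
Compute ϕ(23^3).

11638

φ(12167) = 12167 · (1 − 1/23)
       = 12167 · 22/23 = 11638.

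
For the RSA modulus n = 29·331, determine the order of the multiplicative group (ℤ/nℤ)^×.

9240

φ(pq) = (p−1)(q−1) = 28 · 330 = 9240.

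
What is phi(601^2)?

360600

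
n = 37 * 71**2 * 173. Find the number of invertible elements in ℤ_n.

φ(32267441) = 32267441 · (1 − 1/37) · (1 − 1/71) · (1 − 1/173)
       = 32267441 · 433440/454471 = 30774240.

30774240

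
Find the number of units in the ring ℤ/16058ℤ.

16058 = 2 · 7 · 31 · 37.
φ(2) = 2 − 1 = 1.
φ(7) = 7 − 1 = 6.
φ(31) = 31 − 1 = 30.
φ(37) = 37 − 1 = 36.
Multiply: 1 · 6 · 30 · 36 = 6480.

6480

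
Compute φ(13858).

6240

13858 = 2 * 13^2 * 41.
φ(13858) = 13858 · (1 − 1/2) · (1 − 1/13) · (1 − 1/41)
       = 13858 · 480/1066 = 6240.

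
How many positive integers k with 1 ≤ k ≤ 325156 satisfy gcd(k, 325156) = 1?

325156 = 2**2 * 13**3 * 37.
φ(2^2) = 2^2 − 2^1 = 4 − 2 = 2.
φ(13^3) = 13^2·(13−1) = 169·12 = 2028.
φ(37) = 37 − 1 = 36.
φ(325156) = 2 × 2028 × 36 = 146016.

146016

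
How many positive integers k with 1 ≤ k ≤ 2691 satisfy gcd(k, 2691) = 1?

1584

Factor 2691: 2691 = 3^2 · 13 · 23.
φ(2691) = 2691 · (1 − 1/3) · (1 − 1/13) · (1 − 1/23)
       = 2691 · 528/897 = 1584.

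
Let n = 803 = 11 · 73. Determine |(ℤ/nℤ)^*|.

720

φ(11) = 11 − 1 = 10.
φ(73) = 73 − 1 = 72.
Since φ is multiplicative, φ(803) = 10 · 72 = 720.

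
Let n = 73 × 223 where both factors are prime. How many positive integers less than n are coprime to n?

φ(pq) = (p−1)(q−1) = 72 · 222 = 15984.

15984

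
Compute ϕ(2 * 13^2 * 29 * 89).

φ(2) = 2 − 1 = 1.
φ(13^2) = 13^1·(13−1) = 13·12 = 156.
φ(29) = 29 − 1 = 28.
φ(89) = 89 − 1 = 88.
Multiply: 1 · 156 · 28 · 88 = 384384.

384384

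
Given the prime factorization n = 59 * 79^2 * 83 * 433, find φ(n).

12660395904

φ(59) = 59 − 1 = 58.
φ(79^2) = 79^1·(79−1) = 79·78 = 6162.
φ(83) = 83 − 1 = 82.
φ(433) = 433 − 1 = 432.
Since φ is multiplicative, φ(13233422641) = 58 · 6162 · 82 · 432 = 12660395904.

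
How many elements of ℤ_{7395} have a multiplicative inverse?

3584

Prime factorization: 7395 = 3 * 5 * 17 * 29.
φ(3) = 3 − 1 = 2.
φ(5) = 5 − 1 = 4.
φ(17) = 17 − 1 = 16.
φ(29) = 29 − 1 = 28.
Multiply: 2 · 4 · 16 · 28 = 3584.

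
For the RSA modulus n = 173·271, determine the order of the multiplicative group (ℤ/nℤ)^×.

φ(46883) = 46883 · (1 − 1/173) · (1 − 1/271)
       = 46883 · 46440/46883 = 46440.

46440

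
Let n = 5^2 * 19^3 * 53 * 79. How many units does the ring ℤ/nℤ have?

527117760

φ(717965825) = 717965825 · (1 − 1/5) · (1 − 1/19) · (1 − 1/53) · (1 − 1/79)
       = 717965825 · 292032/397765 = 527117760.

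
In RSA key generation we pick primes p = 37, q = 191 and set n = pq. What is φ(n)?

φ(7067) = 7067 · (1 − 1/37) · (1 − 1/191)
       = 7067 · 6840/7067 = 6840.

6840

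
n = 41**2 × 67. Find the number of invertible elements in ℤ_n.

108240

φ(41^2) = 41^2 − 41^1 = 1681 − 41 = 1640.
φ(67) = 67 − 1 = 66.
φ(112627) = 1640 × 66 = 108240.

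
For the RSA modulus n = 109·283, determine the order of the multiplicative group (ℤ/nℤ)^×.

30456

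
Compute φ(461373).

264000

Prime factorization: 461373 = 3 · 11^2 · 31 · 41.
φ(3) = 3 − 1 = 2.
φ(11^2) = 11^2 − 11^1 = 121 − 11 = 110.
φ(31) = 31 − 1 = 30.
φ(41) = 41 − 1 = 40.
φ(461373) = 2 × 110 × 30 × 40 = 264000.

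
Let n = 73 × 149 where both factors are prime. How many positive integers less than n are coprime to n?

10656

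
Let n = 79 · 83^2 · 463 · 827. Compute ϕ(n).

202585599216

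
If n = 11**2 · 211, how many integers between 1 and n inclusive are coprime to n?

23100

φ(25531) = 25531 · (1 − 1/11) · (1 − 1/211)
       = 25531 · 2100/2321 = 23100.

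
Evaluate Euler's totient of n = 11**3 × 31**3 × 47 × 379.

606568208400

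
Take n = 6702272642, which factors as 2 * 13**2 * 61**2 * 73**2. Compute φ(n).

3000965760

φ(6702272642) = 6702272642 · (1 − 1/2) · (1 − 1/13) · (1 − 1/61) · (1 − 1/73)
       = 6702272642 · 51840/115778 = 3000965760.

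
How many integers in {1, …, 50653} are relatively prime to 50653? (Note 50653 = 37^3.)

φ(37^3) = 37^2·(37−1) = 1369·36 = 49284.

49284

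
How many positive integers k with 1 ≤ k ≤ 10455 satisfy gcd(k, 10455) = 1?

5120

10455 = 3 * 5 * 17 * 41.
φ(3) = 3 − 1 = 2.
φ(5) = 5 − 1 = 4.
φ(17) = 17 − 1 = 16.
φ(41) = 41 − 1 = 40.
Since φ is multiplicative, φ(10455) = 2 · 4 · 16 · 40 = 5120.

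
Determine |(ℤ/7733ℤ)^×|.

Prime factorization: 7733 = 11 × 19 × 37.
φ(11) = 11 − 1 = 10.
φ(19) = 19 − 1 = 18.
φ(37) = 37 − 1 = 36.
Multiply: 10 · 18 · 36 = 6480.

6480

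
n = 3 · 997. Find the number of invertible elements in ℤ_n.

1992

φ(2991) = 2991 · (1 − 1/3) · (1 − 1/997)
       = 2991 · 1992/2991 = 1992.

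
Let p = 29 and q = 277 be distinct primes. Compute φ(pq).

7728

φ(n) = (p − 1)(q − 1) = (29−1)(277−1) = 28·276 = 7728.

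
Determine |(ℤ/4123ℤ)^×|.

3240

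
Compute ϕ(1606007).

Factor 1606007: 1606007 = 13^3 · 17 · 43.
φ(1606007) = 1606007 · (1 − 1/13) · (1 − 1/17) · (1 − 1/43)
       = 1606007 · 8064/9503 = 1362816.

1362816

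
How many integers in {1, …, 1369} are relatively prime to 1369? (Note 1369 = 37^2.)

φ(37^2) = 37^2 − 37^1 = 1369 − 37 = 1332.

1332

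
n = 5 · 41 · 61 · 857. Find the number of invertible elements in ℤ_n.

φ(5) = 5 − 1 = 4.
φ(41) = 41 − 1 = 40.
φ(61) = 61 − 1 = 60.
φ(857) = 857 − 1 = 856.
Since φ is multiplicative, φ(10716785) = 4 · 40 · 60 · 856 = 8217600.

8217600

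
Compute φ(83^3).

564898

φ(83^3) = 83^2·(83−1) = 6889·82 = 564898.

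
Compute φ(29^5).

φ(29^5) = 29^5 − 29^4 = 20511149 − 707281 = 19803868.

19803868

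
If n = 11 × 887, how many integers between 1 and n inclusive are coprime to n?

φ(9757) = 9757 · (1 − 1/11) · (1 − 1/887)
       = 9757 · 8860/9757 = 8860.

8860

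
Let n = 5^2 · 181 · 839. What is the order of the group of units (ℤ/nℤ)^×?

3016800

φ(3796475) = 3796475 · (1 − 1/5) · (1 − 1/181) · (1 − 1/839)
       = 3796475 · 603360/759295 = 3016800.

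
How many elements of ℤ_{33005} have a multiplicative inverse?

Factor 33005: 33005 = 5 × 7 × 23 × 41.
φ(5) = 5 − 1 = 4.
φ(7) = 7 − 1 = 6.
φ(23) = 23 − 1 = 22.
φ(41) = 41 − 1 = 40.
φ(33005) = 4 × 6 × 22 × 40 = 21120.

21120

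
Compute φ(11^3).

1210

φ(11^3) = 11^2·(11−1) = 121·10 = 1210.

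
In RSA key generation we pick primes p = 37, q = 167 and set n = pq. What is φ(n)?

φ(37) = 37 − 1 = 36.
φ(167) = 167 − 1 = 166.
φ(6179) = 36 × 166 = 5976.

5976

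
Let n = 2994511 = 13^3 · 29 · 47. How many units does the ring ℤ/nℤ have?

2612064

φ(2994511) = 2994511 · (1 − 1/13) · (1 − 1/29) · (1 − 1/47)
       = 2994511 · 15456/17719 = 2612064.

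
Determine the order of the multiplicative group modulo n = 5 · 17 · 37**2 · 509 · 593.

25637142528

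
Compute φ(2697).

1680

Prime factorization: 2697 = 3 × 29 × 31.
φ(3) = 3 − 1 = 2.
φ(29) = 29 − 1 = 28.
φ(31) = 31 − 1 = 30.
φ(2697) = 2 × 28 × 30 = 1680.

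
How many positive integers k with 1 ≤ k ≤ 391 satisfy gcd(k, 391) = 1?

352

391 = 17 × 23.
φ(391) = 391 · (1 − 1/17) · (1 − 1/23)
       = 391 · 352/391 = 352.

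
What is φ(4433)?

4433 = 11 * 13 * 31.
φ(11) = 11 − 1 = 10.
φ(13) = 13 − 1 = 12.
φ(31) = 31 − 1 = 30.
φ(4433) = 10 × 12 × 30 = 3600.

3600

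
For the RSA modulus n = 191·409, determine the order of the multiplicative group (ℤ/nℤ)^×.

φ(n) = (p − 1)(q − 1) = (191−1)(409−1) = 190·408 = 77520.

77520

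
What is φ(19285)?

19285 = 5 · 7 · 19 · 29.
φ(19285) = 19285 · (1 − 1/5) · (1 − 1/7) · (1 − 1/19) · (1 − 1/29)
       = 19285 · 12096/19285 = 12096.

12096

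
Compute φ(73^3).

383688

φ(389017) = 389017 · (1 − 1/73)
       = 389017 · 72/73 = 383688.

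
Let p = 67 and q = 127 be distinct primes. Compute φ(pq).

For distinct primes, φ(pq) = (p−1)(q−1) = 66 × 126 = 8316.

8316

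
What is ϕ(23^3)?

11638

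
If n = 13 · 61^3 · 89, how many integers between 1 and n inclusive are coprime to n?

235762560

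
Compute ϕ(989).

924

989 = 23 · 43.
φ(989) = 989 · (1 − 1/23) · (1 − 1/43)
       = 989 · 924/989 = 924.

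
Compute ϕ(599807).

Factor 599807: 599807 = 13 · 29 · 37 · 43.
φ(599807) = 599807 · (1 − 1/13) · (1 − 1/29) · (1 − 1/37) · (1 − 1/43)
       = 599807 · 508032/599807 = 508032.

508032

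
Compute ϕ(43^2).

1806

φ(1849) = 1849 · (1 − 1/43)
       = 1849 · 42/43 = 1806.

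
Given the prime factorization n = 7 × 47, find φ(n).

φ(7) = 7 − 1 = 6.
φ(47) = 47 − 1 = 46.
Multiply: 6 · 46 = 276.

276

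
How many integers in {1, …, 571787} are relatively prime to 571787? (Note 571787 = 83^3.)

φ(83^3) = 83^2·(83−1) = 6889·82 = 564898.

564898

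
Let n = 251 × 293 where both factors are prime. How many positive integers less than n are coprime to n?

φ(73543) = 73543 · (1 − 1/251) · (1 − 1/293)
       = 73543 · 73000/73543 = 73000.

73000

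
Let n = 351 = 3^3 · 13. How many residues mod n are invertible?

216

φ(351) = 351 · (1 − 1/3) · (1 − 1/13)
       = 351 · 24/39 = 216.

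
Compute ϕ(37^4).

1823508

φ(1874161) = 1874161 · (1 − 1/37)
       = 1874161 · 36/37 = 1823508.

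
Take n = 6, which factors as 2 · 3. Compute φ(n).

φ(6) = 6 · (1 − 1/2) · (1 − 1/3)
       = 6 · 2/6 = 2.

2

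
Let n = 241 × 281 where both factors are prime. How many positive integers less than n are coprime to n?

67200

For distinct primes, φ(pq) = (p−1)(q−1) = 240 × 280 = 67200.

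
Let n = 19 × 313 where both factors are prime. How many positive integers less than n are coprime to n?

φ(pq) = (p−1)(q−1) = 18 · 312 = 5616.

5616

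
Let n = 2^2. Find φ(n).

2

φ(4) = 4 · (1 − 1/2)
       = 4 · 1/2 = 2.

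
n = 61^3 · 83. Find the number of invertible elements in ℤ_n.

18307320

φ(18839423) = 18839423 · (1 − 1/61) · (1 − 1/83)
       = 18839423 · 4920/5063 = 18307320.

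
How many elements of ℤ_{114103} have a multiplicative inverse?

114103 = 11^2 × 23 × 41.
φ(11^2) = 11^1·(11−1) = 11·10 = 110.
φ(23) = 23 − 1 = 22.
φ(41) = 41 − 1 = 40.
φ(114103) = 110 × 22 × 40 = 96800.

96800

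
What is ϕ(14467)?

14467 = 17 × 23 × 37.
φ(14467) = 14467 · (1 − 1/17) · (1 − 1/23) · (1 − 1/37)
       = 14467 · 12672/14467 = 12672.

12672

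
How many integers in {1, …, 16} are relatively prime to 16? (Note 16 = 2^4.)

8

φ(16) = 16 · (1 − 1/2)
       = 16 · 1/2 = 8.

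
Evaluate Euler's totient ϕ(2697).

2697 = 3 × 29 × 31.
φ(2697) = 2697 · (1 − 1/3) · (1 − 1/29) · (1 − 1/31)
       = 2697 · 1680/2697 = 1680.

1680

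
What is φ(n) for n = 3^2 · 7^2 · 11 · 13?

30240

φ(3^2) = 3^1·(3−1) = 3·2 = 6.
φ(7^2) = 7^1·(7−1) = 7·6 = 42.
φ(11) = 11 − 1 = 10.
φ(13) = 13 − 1 = 12.
φ(63063) = 6 × 42 × 10 × 12 = 30240.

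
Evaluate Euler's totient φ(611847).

362880

Factor 611847: 611847 = 3^3 · 17 · 31 · 43.
φ(3^3) = 3^2·(3−1) = 9·2 = 18.
φ(17) = 17 − 1 = 16.
φ(31) = 31 − 1 = 30.
φ(43) = 43 − 1 = 42.
φ(611847) = 18 × 16 × 30 × 42 = 362880.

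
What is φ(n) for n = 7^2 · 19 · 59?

φ(54929) = 54929 · (1 − 1/7) · (1 − 1/19) · (1 − 1/59)
       = 54929 · 6264/7847 = 43848.

43848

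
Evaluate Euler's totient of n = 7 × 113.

672

φ(791) = 791 · (1 − 1/7) · (1 − 1/113)
       = 791 · 672/791 = 672.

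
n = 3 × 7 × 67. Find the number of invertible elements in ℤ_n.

φ(3) = 3 − 1 = 2.
φ(7) = 7 − 1 = 6.
φ(67) = 67 − 1 = 66.
Since φ is multiplicative, φ(1407) = 2 · 6 · 66 = 792.

792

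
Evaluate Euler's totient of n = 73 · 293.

21024

φ(73) = 73 − 1 = 72.
φ(293) = 293 − 1 = 292.
Multiply: 72 · 292 = 21024.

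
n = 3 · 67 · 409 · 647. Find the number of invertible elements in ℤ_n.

φ(53189223) = 53189223 · (1 − 1/3) · (1 − 1/67) · (1 − 1/409) · (1 − 1/647)
       = 53189223 · 34790976/53189223 = 34790976.

34790976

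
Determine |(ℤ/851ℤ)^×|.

First factor: 851 = 23 · 37.
φ(851) = 851 · (1 − 1/23) · (1 − 1/37)
       = 851 · 792/851 = 792.

792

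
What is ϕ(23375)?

16000

Prime factorization: 23375 = 5**3 · 11 · 17.
φ(23375) = 23375 · (1 − 1/5) · (1 − 1/11) · (1 − 1/17)
       = 23375 · 640/935 = 16000.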